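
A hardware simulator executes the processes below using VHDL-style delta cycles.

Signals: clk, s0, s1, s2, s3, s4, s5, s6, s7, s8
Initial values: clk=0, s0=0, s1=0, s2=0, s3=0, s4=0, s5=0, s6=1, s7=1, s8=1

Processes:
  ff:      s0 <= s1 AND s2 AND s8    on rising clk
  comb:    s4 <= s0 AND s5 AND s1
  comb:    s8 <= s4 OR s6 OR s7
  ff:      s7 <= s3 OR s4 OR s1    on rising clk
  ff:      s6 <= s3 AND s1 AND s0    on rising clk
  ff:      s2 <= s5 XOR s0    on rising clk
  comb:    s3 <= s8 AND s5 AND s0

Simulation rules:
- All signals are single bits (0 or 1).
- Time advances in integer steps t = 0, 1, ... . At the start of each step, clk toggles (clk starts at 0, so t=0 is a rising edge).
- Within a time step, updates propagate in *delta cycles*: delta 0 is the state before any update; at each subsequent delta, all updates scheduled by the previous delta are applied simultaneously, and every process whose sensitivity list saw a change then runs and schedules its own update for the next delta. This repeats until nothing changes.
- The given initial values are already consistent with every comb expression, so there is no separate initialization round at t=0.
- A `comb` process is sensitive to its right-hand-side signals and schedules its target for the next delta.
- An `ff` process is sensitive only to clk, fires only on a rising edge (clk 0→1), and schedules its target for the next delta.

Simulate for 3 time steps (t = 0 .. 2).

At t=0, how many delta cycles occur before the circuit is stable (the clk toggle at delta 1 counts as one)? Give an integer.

t=0 Δ0: s4=0 s6=1 s2=0 clk=0 s3=0 s0=0 s1=0 s5=0 s7=1 s8=1
  Δ1: clk:0→1
  Δ2: s6:1→0, s7:1→0
  Δ3: s8:1→0
  (3Δ to stable)
t=1 Δ0: s4=0 s6=0 s2=0 clk=1 s3=0 s0=0 s1=0 s5=0 s7=0 s8=0
  Δ1: clk:1→0
  (1Δ to stable)
t=2 Δ0: s4=0 s6=0 s2=0 clk=0 s3=0 s0=0 s1=0 s5=0 s7=0 s8=0
  Δ1: clk:0→1
  (1Δ to stable)

3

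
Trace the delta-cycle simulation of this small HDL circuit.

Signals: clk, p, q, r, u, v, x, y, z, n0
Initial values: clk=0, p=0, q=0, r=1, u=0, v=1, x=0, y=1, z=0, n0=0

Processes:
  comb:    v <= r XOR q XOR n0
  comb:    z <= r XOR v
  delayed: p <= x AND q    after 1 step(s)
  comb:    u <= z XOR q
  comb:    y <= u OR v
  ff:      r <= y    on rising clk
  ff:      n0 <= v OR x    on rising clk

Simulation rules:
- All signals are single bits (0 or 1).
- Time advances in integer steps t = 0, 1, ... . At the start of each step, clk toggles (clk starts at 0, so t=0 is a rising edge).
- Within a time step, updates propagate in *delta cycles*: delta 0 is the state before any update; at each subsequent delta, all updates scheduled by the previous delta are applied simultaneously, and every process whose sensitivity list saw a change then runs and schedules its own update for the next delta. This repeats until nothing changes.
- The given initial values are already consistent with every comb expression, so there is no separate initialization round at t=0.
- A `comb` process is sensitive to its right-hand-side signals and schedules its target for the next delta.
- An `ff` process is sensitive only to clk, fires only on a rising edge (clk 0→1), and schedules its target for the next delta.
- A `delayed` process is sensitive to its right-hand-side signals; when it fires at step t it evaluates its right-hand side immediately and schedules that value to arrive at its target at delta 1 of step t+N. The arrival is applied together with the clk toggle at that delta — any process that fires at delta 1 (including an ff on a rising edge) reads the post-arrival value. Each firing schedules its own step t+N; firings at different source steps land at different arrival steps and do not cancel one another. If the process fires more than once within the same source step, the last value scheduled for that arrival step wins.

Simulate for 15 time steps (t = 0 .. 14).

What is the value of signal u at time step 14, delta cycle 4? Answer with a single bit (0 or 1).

t0.Δ0 n0=0 y=1 v=1 r=1 clk=0 x=0 u=0 p=0 q=0 z=0
t0.Δ1 n0=0 y=1 v=1 r=1 clk=1 x=0 u=0 p=0 q=0 z=0
t0.Δ2 n0=1 y=1 v=1 r=1 clk=1 x=0 u=0 p=0 q=0 z=0
t0.Δ3 n0=1 y=1 v=0 r=1 clk=1 x=0 u=0 p=0 q=0 z=0
t0.Δ4 n0=1 y=0 v=0 r=1 clk=1 x=0 u=0 p=0 q=0 z=1
t0.Δ5 n0=1 y=0 v=0 r=1 clk=1 x=0 u=1 p=0 q=0 z=1
t0.Δ6 n0=1 y=1 v=0 r=1 clk=1 x=0 u=1 p=0 q=0 z=1
t1.Δ0 n0=1 y=1 v=0 r=1 clk=1 x=0 u=1 p=0 q=0 z=1
t1.Δ1 n0=1 y=1 v=0 r=1 clk=0 x=0 u=1 p=0 q=0 z=1
t2.Δ0 n0=1 y=1 v=0 r=1 clk=0 x=0 u=1 p=0 q=0 z=1
t2.Δ1 n0=1 y=1 v=0 r=1 clk=1 x=0 u=1 p=0 q=0 z=1
t2.Δ2 n0=0 y=1 v=0 r=1 clk=1 x=0 u=1 p=0 q=0 z=1
t2.Δ3 n0=0 y=1 v=1 r=1 clk=1 x=0 u=1 p=0 q=0 z=1
t2.Δ4 n0=0 y=1 v=1 r=1 clk=1 x=0 u=1 p=0 q=0 z=0
t2.Δ5 n0=0 y=1 v=1 r=1 clk=1 x=0 u=0 p=0 q=0 z=0
t3.Δ0 n0=0 y=1 v=1 r=1 clk=1 x=0 u=0 p=0 q=0 z=0
t3.Δ1 n0=0 y=1 v=1 r=1 clk=0 x=0 u=0 p=0 q=0 z=0
t4.Δ0 n0=0 y=1 v=1 r=1 clk=0 x=0 u=0 p=0 q=0 z=0
t4.Δ1 n0=0 y=1 v=1 r=1 clk=1 x=0 u=0 p=0 q=0 z=0
t4.Δ2 n0=1 y=1 v=1 r=1 clk=1 x=0 u=0 p=0 q=0 z=0
t4.Δ3 n0=1 y=1 v=0 r=1 clk=1 x=0 u=0 p=0 q=0 z=0
t4.Δ4 n0=1 y=0 v=0 r=1 clk=1 x=0 u=0 p=0 q=0 z=1
t4.Δ5 n0=1 y=0 v=0 r=1 clk=1 x=0 u=1 p=0 q=0 z=1
t4.Δ6 n0=1 y=1 v=0 r=1 clk=1 x=0 u=1 p=0 q=0 z=1
t5.Δ0 n0=1 y=1 v=0 r=1 clk=1 x=0 u=1 p=0 q=0 z=1
t5.Δ1 n0=1 y=1 v=0 r=1 clk=0 x=0 u=1 p=0 q=0 z=1
t6.Δ0 n0=1 y=1 v=0 r=1 clk=0 x=0 u=1 p=0 q=0 z=1
t6.Δ1 n0=1 y=1 v=0 r=1 clk=1 x=0 u=1 p=0 q=0 z=1
t6.Δ2 n0=0 y=1 v=0 r=1 clk=1 x=0 u=1 p=0 q=0 z=1
t6.Δ3 n0=0 y=1 v=1 r=1 clk=1 x=0 u=1 p=0 q=0 z=1
t6.Δ4 n0=0 y=1 v=1 r=1 clk=1 x=0 u=1 p=0 q=0 z=0
t6.Δ5 n0=0 y=1 v=1 r=1 clk=1 x=0 u=0 p=0 q=0 z=0
t7.Δ0 n0=0 y=1 v=1 r=1 clk=1 x=0 u=0 p=0 q=0 z=0
t7.Δ1 n0=0 y=1 v=1 r=1 clk=0 x=0 u=0 p=0 q=0 z=0
t8.Δ0 n0=0 y=1 v=1 r=1 clk=0 x=0 u=0 p=0 q=0 z=0
t8.Δ1 n0=0 y=1 v=1 r=1 clk=1 x=0 u=0 p=0 q=0 z=0
t8.Δ2 n0=1 y=1 v=1 r=1 clk=1 x=0 u=0 p=0 q=0 z=0
t8.Δ3 n0=1 y=1 v=0 r=1 clk=1 x=0 u=0 p=0 q=0 z=0
t8.Δ4 n0=1 y=0 v=0 r=1 clk=1 x=0 u=0 p=0 q=0 z=1
t8.Δ5 n0=1 y=0 v=0 r=1 clk=1 x=0 u=1 p=0 q=0 z=1
t8.Δ6 n0=1 y=1 v=0 r=1 clk=1 x=0 u=1 p=0 q=0 z=1
t9.Δ0 n0=1 y=1 v=0 r=1 clk=1 x=0 u=1 p=0 q=0 z=1
t9.Δ1 n0=1 y=1 v=0 r=1 clk=0 x=0 u=1 p=0 q=0 z=1
t10.Δ0 n0=1 y=1 v=0 r=1 clk=0 x=0 u=1 p=0 q=0 z=1
t10.Δ1 n0=1 y=1 v=0 r=1 clk=1 x=0 u=1 p=0 q=0 z=1
t10.Δ2 n0=0 y=1 v=0 r=1 clk=1 x=0 u=1 p=0 q=0 z=1
t10.Δ3 n0=0 y=1 v=1 r=1 clk=1 x=0 u=1 p=0 q=0 z=1
t10.Δ4 n0=0 y=1 v=1 r=1 clk=1 x=0 u=1 p=0 q=0 z=0
t10.Δ5 n0=0 y=1 v=1 r=1 clk=1 x=0 u=0 p=0 q=0 z=0
t11.Δ0 n0=0 y=1 v=1 r=1 clk=1 x=0 u=0 p=0 q=0 z=0
t11.Δ1 n0=0 y=1 v=1 r=1 clk=0 x=0 u=0 p=0 q=0 z=0
t12.Δ0 n0=0 y=1 v=1 r=1 clk=0 x=0 u=0 p=0 q=0 z=0
t12.Δ1 n0=0 y=1 v=1 r=1 clk=1 x=0 u=0 p=0 q=0 z=0
t12.Δ2 n0=1 y=1 v=1 r=1 clk=1 x=0 u=0 p=0 q=0 z=0
t12.Δ3 n0=1 y=1 v=0 r=1 clk=1 x=0 u=0 p=0 q=0 z=0
t12.Δ4 n0=1 y=0 v=0 r=1 clk=1 x=0 u=0 p=0 q=0 z=1
t12.Δ5 n0=1 y=0 v=0 r=1 clk=1 x=0 u=1 p=0 q=0 z=1
t12.Δ6 n0=1 y=1 v=0 r=1 clk=1 x=0 u=1 p=0 q=0 z=1
t13.Δ0 n0=1 y=1 v=0 r=1 clk=1 x=0 u=1 p=0 q=0 z=1
t13.Δ1 n0=1 y=1 v=0 r=1 clk=0 x=0 u=1 p=0 q=0 z=1
t14.Δ0 n0=1 y=1 v=0 r=1 clk=0 x=0 u=1 p=0 q=0 z=1
t14.Δ1 n0=1 y=1 v=0 r=1 clk=1 x=0 u=1 p=0 q=0 z=1
t14.Δ2 n0=0 y=1 v=0 r=1 clk=1 x=0 u=1 p=0 q=0 z=1
t14.Δ3 n0=0 y=1 v=1 r=1 clk=1 x=0 u=1 p=0 q=0 z=1
t14.Δ4 n0=0 y=1 v=1 r=1 clk=1 x=0 u=1 p=0 q=0 z=0
t14.Δ5 n0=0 y=1 v=1 r=1 clk=1 x=0 u=0 p=0 q=0 z=0

1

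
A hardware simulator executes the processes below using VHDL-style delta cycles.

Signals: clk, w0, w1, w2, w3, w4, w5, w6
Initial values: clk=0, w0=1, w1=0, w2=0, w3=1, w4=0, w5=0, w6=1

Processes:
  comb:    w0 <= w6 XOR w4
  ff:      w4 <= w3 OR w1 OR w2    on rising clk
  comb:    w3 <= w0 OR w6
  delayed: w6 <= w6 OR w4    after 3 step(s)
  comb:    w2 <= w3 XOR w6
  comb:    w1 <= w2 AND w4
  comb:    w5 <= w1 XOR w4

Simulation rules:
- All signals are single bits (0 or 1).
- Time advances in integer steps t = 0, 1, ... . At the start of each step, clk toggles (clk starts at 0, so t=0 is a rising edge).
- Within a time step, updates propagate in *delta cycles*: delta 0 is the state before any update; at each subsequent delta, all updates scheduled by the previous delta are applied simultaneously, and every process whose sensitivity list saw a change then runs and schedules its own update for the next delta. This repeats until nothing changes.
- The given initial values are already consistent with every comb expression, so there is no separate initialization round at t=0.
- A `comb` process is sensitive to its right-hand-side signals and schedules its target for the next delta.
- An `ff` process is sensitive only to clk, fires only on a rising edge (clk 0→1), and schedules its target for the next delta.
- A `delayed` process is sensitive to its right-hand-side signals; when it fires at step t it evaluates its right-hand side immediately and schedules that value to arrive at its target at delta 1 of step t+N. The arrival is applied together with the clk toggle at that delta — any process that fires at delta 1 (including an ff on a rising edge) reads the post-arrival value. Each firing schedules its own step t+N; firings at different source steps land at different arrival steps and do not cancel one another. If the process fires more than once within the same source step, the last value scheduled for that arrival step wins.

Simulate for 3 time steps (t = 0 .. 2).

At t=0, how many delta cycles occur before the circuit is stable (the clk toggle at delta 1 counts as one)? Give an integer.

t0.Δ0 w1=0 w2=0 w6=1 w5=0 w3=1 w4=0 w0=1 clk=0
t0.Δ1 w1=0 w2=0 w6=1 w5=0 w3=1 w4=0 w0=1 clk=1
t0.Δ2 w1=0 w2=0 w6=1 w5=0 w3=1 w4=1 w0=1 clk=1
t0.Δ3 w1=0 w2=0 w6=1 w5=1 w3=1 w4=1 w0=0 clk=1
t1.Δ0 w1=0 w2=0 w6=1 w5=1 w3=1 w4=1 w0=0 clk=1
t1.Δ1 w1=0 w2=0 w6=1 w5=1 w3=1 w4=1 w0=0 clk=0
t2.Δ0 w1=0 w2=0 w6=1 w5=1 w3=1 w4=1 w0=0 clk=0
t2.Δ1 w1=0 w2=0 w6=1 w5=1 w3=1 w4=1 w0=0 clk=1

3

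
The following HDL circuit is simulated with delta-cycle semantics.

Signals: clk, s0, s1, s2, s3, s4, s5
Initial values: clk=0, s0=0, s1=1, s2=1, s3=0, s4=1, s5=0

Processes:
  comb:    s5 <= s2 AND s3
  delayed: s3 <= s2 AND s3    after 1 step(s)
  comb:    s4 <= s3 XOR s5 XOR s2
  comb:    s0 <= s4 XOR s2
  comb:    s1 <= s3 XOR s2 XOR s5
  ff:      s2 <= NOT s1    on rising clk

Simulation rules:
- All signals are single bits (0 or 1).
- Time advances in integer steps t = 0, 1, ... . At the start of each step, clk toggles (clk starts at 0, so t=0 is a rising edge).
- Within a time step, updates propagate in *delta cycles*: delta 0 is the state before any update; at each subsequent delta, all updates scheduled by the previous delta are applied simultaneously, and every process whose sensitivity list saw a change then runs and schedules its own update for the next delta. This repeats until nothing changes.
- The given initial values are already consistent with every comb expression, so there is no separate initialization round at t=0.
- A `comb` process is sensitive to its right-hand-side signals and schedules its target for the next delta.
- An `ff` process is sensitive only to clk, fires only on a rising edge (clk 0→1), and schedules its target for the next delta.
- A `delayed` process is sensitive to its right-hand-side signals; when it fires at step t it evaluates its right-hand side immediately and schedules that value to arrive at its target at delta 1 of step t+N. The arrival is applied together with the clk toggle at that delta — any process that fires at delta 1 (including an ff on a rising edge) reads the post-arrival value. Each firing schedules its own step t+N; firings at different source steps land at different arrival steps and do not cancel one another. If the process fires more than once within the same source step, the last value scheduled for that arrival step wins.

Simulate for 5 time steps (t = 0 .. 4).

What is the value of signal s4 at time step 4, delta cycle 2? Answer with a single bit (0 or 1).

t=0 Δ0: s2=1 clk=0 s5=0 s4=1 s3=0 s1=1 s0=0
  Δ1: clk:0→1
  Δ2: s2:1→0
  Δ3: s4:1→0, s1:1→0, s0:0→1
  Δ4: s0:1→0
  (4Δ to stable)
t=1 Δ0: s2=0 clk=1 s5=0 s4=0 s3=0 s1=0 s0=0
  Δ1: clk:1→0
  (1Δ to stable)
t=2 Δ0: s2=0 clk=0 s5=0 s4=0 s3=0 s1=0 s0=0
  Δ1: clk:0→1
  Δ2: s2:0→1
  Δ3: s4:0→1, s1:0→1, s0:0→1
  Δ4: s0:1→0
  (4Δ to stable)
t=3 Δ0: s2=1 clk=1 s5=0 s4=1 s3=0 s1=1 s0=0
  Δ1: clk:1→0
  (1Δ to stable)
t=4 Δ0: s2=1 clk=0 s5=0 s4=1 s3=0 s1=1 s0=0
  Δ1: clk:0→1
  Δ2: s2:1→0
  Δ3: s4:1→0, s1:1→0, s0:0→1
  Δ4: s0:1→0
  (4Δ to stable)

1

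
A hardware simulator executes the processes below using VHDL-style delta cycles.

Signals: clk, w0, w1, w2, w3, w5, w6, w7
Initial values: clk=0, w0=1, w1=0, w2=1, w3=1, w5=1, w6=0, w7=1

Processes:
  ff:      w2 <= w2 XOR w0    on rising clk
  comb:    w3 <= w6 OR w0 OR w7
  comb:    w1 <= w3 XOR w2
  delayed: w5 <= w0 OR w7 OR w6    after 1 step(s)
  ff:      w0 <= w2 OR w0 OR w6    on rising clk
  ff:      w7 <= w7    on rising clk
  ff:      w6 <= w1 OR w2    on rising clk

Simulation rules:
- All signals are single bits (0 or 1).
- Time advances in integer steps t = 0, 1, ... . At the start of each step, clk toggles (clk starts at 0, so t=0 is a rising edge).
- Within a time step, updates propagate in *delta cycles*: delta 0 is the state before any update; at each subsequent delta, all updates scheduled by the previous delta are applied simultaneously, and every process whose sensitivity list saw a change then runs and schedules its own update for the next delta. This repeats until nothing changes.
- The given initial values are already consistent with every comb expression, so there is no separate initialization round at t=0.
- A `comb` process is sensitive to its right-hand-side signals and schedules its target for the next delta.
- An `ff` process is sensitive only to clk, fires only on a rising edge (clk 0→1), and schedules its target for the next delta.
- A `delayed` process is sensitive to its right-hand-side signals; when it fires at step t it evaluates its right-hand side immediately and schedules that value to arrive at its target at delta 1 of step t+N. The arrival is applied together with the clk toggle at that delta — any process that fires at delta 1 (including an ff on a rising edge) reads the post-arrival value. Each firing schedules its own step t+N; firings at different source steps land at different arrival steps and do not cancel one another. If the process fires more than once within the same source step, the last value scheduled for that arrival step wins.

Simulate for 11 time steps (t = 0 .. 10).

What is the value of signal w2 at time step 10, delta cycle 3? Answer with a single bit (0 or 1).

1

t=0 Δ0: w3=1 clk=0 w6=0 w7=1 w1=0 w0=1 w5=1 w2=1
  Δ1: clk:0→1
  Δ2: w6:0→1, w2:1→0
  Δ3: w1:0→1
  (3Δ to stable)
t=1 Δ0: w3=1 clk=1 w6=1 w7=1 w1=1 w0=1 w5=1 w2=0
  Δ1: clk:1→0
  (1Δ to stable)
t=2 Δ0: w3=1 clk=0 w6=1 w7=1 w1=1 w0=1 w5=1 w2=0
  Δ1: clk:0→1
  Δ2: w2:0→1
  Δ3: w1:1→0
  (3Δ to stable)
t=3 Δ0: w3=1 clk=1 w6=1 w7=1 w1=0 w0=1 w5=1 w2=1
  Δ1: clk:1→0
  (1Δ to stable)
t=4 Δ0: w3=1 clk=0 w6=1 w7=1 w1=0 w0=1 w5=1 w2=1
  Δ1: clk:0→1
  Δ2: w2:1→0
  Δ3: w1:0→1
  (3Δ to stable)
t=5 Δ0: w3=1 clk=1 w6=1 w7=1 w1=1 w0=1 w5=1 w2=0
  Δ1: clk:1→0
  (1Δ to stable)
t=6 Δ0: w3=1 clk=0 w6=1 w7=1 w1=1 w0=1 w5=1 w2=0
  Δ1: clk:0→1
  Δ2: w2:0→1
  Δ3: w1:1→0
  (3Δ to stable)
t=7 Δ0: w3=1 clk=1 w6=1 w7=1 w1=0 w0=1 w5=1 w2=1
  Δ1: clk:1→0
  (1Δ to stable)
t=8 Δ0: w3=1 clk=0 w6=1 w7=1 w1=0 w0=1 w5=1 w2=1
  Δ1: clk:0→1
  Δ2: w2:1→0
  Δ3: w1:0→1
  (3Δ to stable)
t=9 Δ0: w3=1 clk=1 w6=1 w7=1 w1=1 w0=1 w5=1 w2=0
  Δ1: clk:1→0
  (1Δ to stable)
t=10 Δ0: w3=1 clk=0 w6=1 w7=1 w1=1 w0=1 w5=1 w2=0
  Δ1: clk:0→1
  Δ2: w2:0→1
  Δ3: w1:1→0
  (3Δ to stable)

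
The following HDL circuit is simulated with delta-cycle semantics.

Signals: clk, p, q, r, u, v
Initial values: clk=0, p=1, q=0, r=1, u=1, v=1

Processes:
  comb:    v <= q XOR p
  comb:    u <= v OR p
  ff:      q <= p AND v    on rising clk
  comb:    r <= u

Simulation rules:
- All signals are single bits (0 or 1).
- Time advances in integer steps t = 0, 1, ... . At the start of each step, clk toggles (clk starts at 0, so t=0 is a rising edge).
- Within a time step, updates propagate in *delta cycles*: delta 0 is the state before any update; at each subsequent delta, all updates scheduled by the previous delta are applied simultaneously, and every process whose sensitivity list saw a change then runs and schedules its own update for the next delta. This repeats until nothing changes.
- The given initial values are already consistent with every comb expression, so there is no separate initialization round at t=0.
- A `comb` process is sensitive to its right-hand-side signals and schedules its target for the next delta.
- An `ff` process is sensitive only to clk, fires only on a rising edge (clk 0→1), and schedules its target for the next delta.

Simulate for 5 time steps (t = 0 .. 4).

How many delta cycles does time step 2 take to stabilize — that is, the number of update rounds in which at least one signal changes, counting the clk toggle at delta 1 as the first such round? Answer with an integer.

3

[bits: p,clk,q,v,u,r]
t=0: Δ0=100111 Δ1=110111 Δ2=111111 Δ3=111011 | 3Δ
t=1: Δ0=111011 Δ1=101011 | 1Δ
t=2: Δ0=101011 Δ1=111011 Δ2=110011 Δ3=110111 | 3Δ
t=3: Δ0=110111 Δ1=100111 | 1Δ
t=4: Δ0=100111 Δ1=110111 Δ2=111111 Δ3=111011 | 3Δ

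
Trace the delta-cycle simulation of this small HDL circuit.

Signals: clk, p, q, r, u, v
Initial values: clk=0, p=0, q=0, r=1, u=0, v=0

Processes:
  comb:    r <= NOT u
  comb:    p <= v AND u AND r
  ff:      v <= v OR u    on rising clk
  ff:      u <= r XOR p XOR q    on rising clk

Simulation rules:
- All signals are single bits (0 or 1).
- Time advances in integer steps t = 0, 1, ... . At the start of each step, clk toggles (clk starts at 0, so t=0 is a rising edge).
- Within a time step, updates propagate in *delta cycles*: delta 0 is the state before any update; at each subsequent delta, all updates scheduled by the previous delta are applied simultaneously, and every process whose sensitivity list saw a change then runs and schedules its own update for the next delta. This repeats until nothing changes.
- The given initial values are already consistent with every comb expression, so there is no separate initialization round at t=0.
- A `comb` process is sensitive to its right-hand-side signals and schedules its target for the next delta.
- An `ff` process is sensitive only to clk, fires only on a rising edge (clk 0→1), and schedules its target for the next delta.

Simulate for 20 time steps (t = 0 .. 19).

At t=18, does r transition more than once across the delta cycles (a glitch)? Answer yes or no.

t0.Δ0 p=0 q=0 clk=0 u=0 r=1 v=0
t0.Δ1 p=0 q=0 clk=1 u=0 r=1 v=0
t0.Δ2 p=0 q=0 clk=1 u=1 r=1 v=0
t0.Δ3 p=0 q=0 clk=1 u=1 r=0 v=0
t1.Δ0 p=0 q=0 clk=1 u=1 r=0 v=0
t1.Δ1 p=0 q=0 clk=0 u=1 r=0 v=0
t2.Δ0 p=0 q=0 clk=0 u=1 r=0 v=0
t2.Δ1 p=0 q=0 clk=1 u=1 r=0 v=0
t2.Δ2 p=0 q=0 clk=1 u=0 r=0 v=1
t2.Δ3 p=0 q=0 clk=1 u=0 r=1 v=1
t3.Δ0 p=0 q=0 clk=1 u=0 r=1 v=1
t3.Δ1 p=0 q=0 clk=0 u=0 r=1 v=1
t4.Δ0 p=0 q=0 clk=0 u=0 r=1 v=1
t4.Δ1 p=0 q=0 clk=1 u=0 r=1 v=1
t4.Δ2 p=0 q=0 clk=1 u=1 r=1 v=1
t4.Δ3 p=1 q=0 clk=1 u=1 r=0 v=1
t4.Δ4 p=0 q=0 clk=1 u=1 r=0 v=1
t5.Δ0 p=0 q=0 clk=1 u=1 r=0 v=1
t5.Δ1 p=0 q=0 clk=0 u=1 r=0 v=1
t6.Δ0 p=0 q=0 clk=0 u=1 r=0 v=1
t6.Δ1 p=0 q=0 clk=1 u=1 r=0 v=1
t6.Δ2 p=0 q=0 clk=1 u=0 r=0 v=1
t6.Δ3 p=0 q=0 clk=1 u=0 r=1 v=1
t7.Δ0 p=0 q=0 clk=1 u=0 r=1 v=1
t7.Δ1 p=0 q=0 clk=0 u=0 r=1 v=1
t8.Δ0 p=0 q=0 clk=0 u=0 r=1 v=1
t8.Δ1 p=0 q=0 clk=1 u=0 r=1 v=1
t8.Δ2 p=0 q=0 clk=1 u=1 r=1 v=1
t8.Δ3 p=1 q=0 clk=1 u=1 r=0 v=1
t8.Δ4 p=0 q=0 clk=1 u=1 r=0 v=1
t9.Δ0 p=0 q=0 clk=1 u=1 r=0 v=1
t9.Δ1 p=0 q=0 clk=0 u=1 r=0 v=1
t10.Δ0 p=0 q=0 clk=0 u=1 r=0 v=1
t10.Δ1 p=0 q=0 clk=1 u=1 r=0 v=1
t10.Δ2 p=0 q=0 clk=1 u=0 r=0 v=1
t10.Δ3 p=0 q=0 clk=1 u=0 r=1 v=1
t11.Δ0 p=0 q=0 clk=1 u=0 r=1 v=1
t11.Δ1 p=0 q=0 clk=0 u=0 r=1 v=1
t12.Δ0 p=0 q=0 clk=0 u=0 r=1 v=1
t12.Δ1 p=0 q=0 clk=1 u=0 r=1 v=1
t12.Δ2 p=0 q=0 clk=1 u=1 r=1 v=1
t12.Δ3 p=1 q=0 clk=1 u=1 r=0 v=1
t12.Δ4 p=0 q=0 clk=1 u=1 r=0 v=1
t13.Δ0 p=0 q=0 clk=1 u=1 r=0 v=1
t13.Δ1 p=0 q=0 clk=0 u=1 r=0 v=1
t14.Δ0 p=0 q=0 clk=0 u=1 r=0 v=1
t14.Δ1 p=0 q=0 clk=1 u=1 r=0 v=1
t14.Δ2 p=0 q=0 clk=1 u=0 r=0 v=1
t14.Δ3 p=0 q=0 clk=1 u=0 r=1 v=1
t15.Δ0 p=0 q=0 clk=1 u=0 r=1 v=1
t15.Δ1 p=0 q=0 clk=0 u=0 r=1 v=1
t16.Δ0 p=0 q=0 clk=0 u=0 r=1 v=1
t16.Δ1 p=0 q=0 clk=1 u=0 r=1 v=1
t16.Δ2 p=0 q=0 clk=1 u=1 r=1 v=1
t16.Δ3 p=1 q=0 clk=1 u=1 r=0 v=1
t16.Δ4 p=0 q=0 clk=1 u=1 r=0 v=1
t17.Δ0 p=0 q=0 clk=1 u=1 r=0 v=1
t17.Δ1 p=0 q=0 clk=0 u=1 r=0 v=1
t18.Δ0 p=0 q=0 clk=0 u=1 r=0 v=1
t18.Δ1 p=0 q=0 clk=1 u=1 r=0 v=1
t18.Δ2 p=0 q=0 clk=1 u=0 r=0 v=1
t18.Δ3 p=0 q=0 clk=1 u=0 r=1 v=1
t19.Δ0 p=0 q=0 clk=1 u=0 r=1 v=1
t19.Δ1 p=0 q=0 clk=0 u=0 r=1 v=1

no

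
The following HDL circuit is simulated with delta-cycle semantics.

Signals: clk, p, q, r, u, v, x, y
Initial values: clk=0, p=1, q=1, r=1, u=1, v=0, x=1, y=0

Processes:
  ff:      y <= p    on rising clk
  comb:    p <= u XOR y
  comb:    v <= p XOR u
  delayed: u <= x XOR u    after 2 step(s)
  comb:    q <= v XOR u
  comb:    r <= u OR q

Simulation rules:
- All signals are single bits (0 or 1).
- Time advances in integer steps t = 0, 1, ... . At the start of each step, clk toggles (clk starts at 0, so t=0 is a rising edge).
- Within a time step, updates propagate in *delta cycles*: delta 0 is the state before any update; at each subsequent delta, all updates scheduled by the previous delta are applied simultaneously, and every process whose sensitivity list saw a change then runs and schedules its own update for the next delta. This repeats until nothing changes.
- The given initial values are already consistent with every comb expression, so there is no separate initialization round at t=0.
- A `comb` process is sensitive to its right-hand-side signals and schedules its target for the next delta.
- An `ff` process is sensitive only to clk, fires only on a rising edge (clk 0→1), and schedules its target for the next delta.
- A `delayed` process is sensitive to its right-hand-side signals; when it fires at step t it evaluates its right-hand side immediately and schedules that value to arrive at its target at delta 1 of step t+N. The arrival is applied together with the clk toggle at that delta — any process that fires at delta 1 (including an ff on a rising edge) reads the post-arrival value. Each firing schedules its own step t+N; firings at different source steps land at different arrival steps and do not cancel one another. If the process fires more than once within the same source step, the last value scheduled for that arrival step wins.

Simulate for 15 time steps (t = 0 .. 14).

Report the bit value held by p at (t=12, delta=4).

0

[bits: u,clk,v,r,y,p,x,q]
t=0: Δ0=10010111 Δ1=11010111 Δ2=11011111 Δ3=11011011 Δ4=11111011 Δ5=11111010 | 5Δ
t=1: Δ0=11111010 Δ1=10111010 | 1Δ
t=2: Δ0=10111010 Δ1=11111010 Δ2=11110010 Δ3=11110110 Δ4=11010110 Δ5=11010111 | 5Δ
t=3: Δ0=11010111 Δ1=10010111 | 1Δ
t=4: Δ0=10010111 Δ1=11010111 Δ2=11011111 Δ3=11011011 Δ4=11111011 Δ5=11111010 | 5Δ
t=5: Δ0=11111010 Δ1=10111010 | 1Δ
t=6: Δ0=10111010 Δ1=11111010 Δ2=11110010 Δ3=11110110 Δ4=11010110 Δ5=11010111 | 5Δ
t=7: Δ0=11010111 Δ1=10010111 | 1Δ
t=8: Δ0=10010111 Δ1=11010111 Δ2=11011111 Δ3=11011011 Δ4=11111011 Δ5=11111010 | 5Δ
t=9: Δ0=11111010 Δ1=10111010 | 1Δ
t=10: Δ0=10111010 Δ1=11111010 Δ2=11110010 Δ3=11110110 Δ4=11010110 Δ5=11010111 | 5Δ
t=11: Δ0=11010111 Δ1=10010111 | 1Δ
t=12: Δ0=10010111 Δ1=11010111 Δ2=11011111 Δ3=11011011 Δ4=11111011 Δ5=11111010 | 5Δ
t=13: Δ0=11111010 Δ1=10111010 | 1Δ
t=14: Δ0=10111010 Δ1=11111010 Δ2=11110010 Δ3=11110110 Δ4=11010110 Δ5=11010111 | 5Δ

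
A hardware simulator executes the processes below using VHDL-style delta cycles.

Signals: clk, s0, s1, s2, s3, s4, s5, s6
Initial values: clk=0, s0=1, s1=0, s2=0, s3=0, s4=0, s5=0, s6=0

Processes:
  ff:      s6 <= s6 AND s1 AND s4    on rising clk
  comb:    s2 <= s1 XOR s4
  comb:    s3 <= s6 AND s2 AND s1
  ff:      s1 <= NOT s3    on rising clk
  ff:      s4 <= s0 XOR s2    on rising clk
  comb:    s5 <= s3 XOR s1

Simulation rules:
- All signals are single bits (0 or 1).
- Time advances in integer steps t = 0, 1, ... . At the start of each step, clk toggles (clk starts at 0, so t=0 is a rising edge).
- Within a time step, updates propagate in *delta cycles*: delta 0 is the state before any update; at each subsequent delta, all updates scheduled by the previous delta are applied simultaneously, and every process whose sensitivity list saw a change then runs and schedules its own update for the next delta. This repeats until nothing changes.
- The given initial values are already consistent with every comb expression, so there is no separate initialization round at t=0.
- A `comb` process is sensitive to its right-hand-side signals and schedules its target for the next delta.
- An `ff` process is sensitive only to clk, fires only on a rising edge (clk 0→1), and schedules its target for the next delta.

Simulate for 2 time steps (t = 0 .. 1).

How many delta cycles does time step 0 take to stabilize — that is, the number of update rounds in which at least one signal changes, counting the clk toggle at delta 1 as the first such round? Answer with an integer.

[bits: s5,s3,s1,s2,s6,s0,s4,clk]
t=0: Δ0=00000100 Δ1=00000101 Δ2=00100111 Δ3=10100111 | 3Δ
t=1: Δ0=10100111 Δ1=10100110 | 1Δ

3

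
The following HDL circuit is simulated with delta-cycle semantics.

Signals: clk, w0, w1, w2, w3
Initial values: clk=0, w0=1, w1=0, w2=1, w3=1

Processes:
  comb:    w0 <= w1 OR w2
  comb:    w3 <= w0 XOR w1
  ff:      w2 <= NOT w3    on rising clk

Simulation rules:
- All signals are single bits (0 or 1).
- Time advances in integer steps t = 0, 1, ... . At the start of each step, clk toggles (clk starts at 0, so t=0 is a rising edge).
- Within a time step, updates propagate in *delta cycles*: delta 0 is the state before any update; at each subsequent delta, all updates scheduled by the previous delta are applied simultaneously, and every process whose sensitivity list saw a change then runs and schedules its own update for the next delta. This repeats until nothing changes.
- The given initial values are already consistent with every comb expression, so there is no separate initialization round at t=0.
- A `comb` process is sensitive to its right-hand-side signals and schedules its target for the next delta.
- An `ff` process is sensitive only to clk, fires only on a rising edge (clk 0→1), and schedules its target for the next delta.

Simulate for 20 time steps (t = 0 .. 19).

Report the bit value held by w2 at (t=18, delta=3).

1

t0.Δ0 w0=1 w3=1 clk=0 w2=1 w1=0
t0.Δ1 w0=1 w3=1 clk=1 w2=1 w1=0
t0.Δ2 w0=1 w3=1 clk=1 w2=0 w1=0
t0.Δ3 w0=0 w3=1 clk=1 w2=0 w1=0
t0.Δ4 w0=0 w3=0 clk=1 w2=0 w1=0
t1.Δ0 w0=0 w3=0 clk=1 w2=0 w1=0
t1.Δ1 w0=0 w3=0 clk=0 w2=0 w1=0
t2.Δ0 w0=0 w3=0 clk=0 w2=0 w1=0
t2.Δ1 w0=0 w3=0 clk=1 w2=0 w1=0
t2.Δ2 w0=0 w3=0 clk=1 w2=1 w1=0
t2.Δ3 w0=1 w3=0 clk=1 w2=1 w1=0
t2.Δ4 w0=1 w3=1 clk=1 w2=1 w1=0
t3.Δ0 w0=1 w3=1 clk=1 w2=1 w1=0
t3.Δ1 w0=1 w3=1 clk=0 w2=1 w1=0
t4.Δ0 w0=1 w3=1 clk=0 w2=1 w1=0
t4.Δ1 w0=1 w3=1 clk=1 w2=1 w1=0
t4.Δ2 w0=1 w3=1 clk=1 w2=0 w1=0
t4.Δ3 w0=0 w3=1 clk=1 w2=0 w1=0
t4.Δ4 w0=0 w3=0 clk=1 w2=0 w1=0
t5.Δ0 w0=0 w3=0 clk=1 w2=0 w1=0
t5.Δ1 w0=0 w3=0 clk=0 w2=0 w1=0
t6.Δ0 w0=0 w3=0 clk=0 w2=0 w1=0
t6.Δ1 w0=0 w3=0 clk=1 w2=0 w1=0
t6.Δ2 w0=0 w3=0 clk=1 w2=1 w1=0
t6.Δ3 w0=1 w3=0 clk=1 w2=1 w1=0
t6.Δ4 w0=1 w3=1 clk=1 w2=1 w1=0
t7.Δ0 w0=1 w3=1 clk=1 w2=1 w1=0
t7.Δ1 w0=1 w3=1 clk=0 w2=1 w1=0
t8.Δ0 w0=1 w3=1 clk=0 w2=1 w1=0
t8.Δ1 w0=1 w3=1 clk=1 w2=1 w1=0
t8.Δ2 w0=1 w3=1 clk=1 w2=0 w1=0
t8.Δ3 w0=0 w3=1 clk=1 w2=0 w1=0
t8.Δ4 w0=0 w3=0 clk=1 w2=0 w1=0
t9.Δ0 w0=0 w3=0 clk=1 w2=0 w1=0
t9.Δ1 w0=0 w3=0 clk=0 w2=0 w1=0
t10.Δ0 w0=0 w3=0 clk=0 w2=0 w1=0
t10.Δ1 w0=0 w3=0 clk=1 w2=0 w1=0
t10.Δ2 w0=0 w3=0 clk=1 w2=1 w1=0
t10.Δ3 w0=1 w3=0 clk=1 w2=1 w1=0
t10.Δ4 w0=1 w3=1 clk=1 w2=1 w1=0
t11.Δ0 w0=1 w3=1 clk=1 w2=1 w1=0
t11.Δ1 w0=1 w3=1 clk=0 w2=1 w1=0
t12.Δ0 w0=1 w3=1 clk=0 w2=1 w1=0
t12.Δ1 w0=1 w3=1 clk=1 w2=1 w1=0
t12.Δ2 w0=1 w3=1 clk=1 w2=0 w1=0
t12.Δ3 w0=0 w3=1 clk=1 w2=0 w1=0
t12.Δ4 w0=0 w3=0 clk=1 w2=0 w1=0
t13.Δ0 w0=0 w3=0 clk=1 w2=0 w1=0
t13.Δ1 w0=0 w3=0 clk=0 w2=0 w1=0
t14.Δ0 w0=0 w3=0 clk=0 w2=0 w1=0
t14.Δ1 w0=0 w3=0 clk=1 w2=0 w1=0
t14.Δ2 w0=0 w3=0 clk=1 w2=1 w1=0
t14.Δ3 w0=1 w3=0 clk=1 w2=1 w1=0
t14.Δ4 w0=1 w3=1 clk=1 w2=1 w1=0
t15.Δ0 w0=1 w3=1 clk=1 w2=1 w1=0
t15.Δ1 w0=1 w3=1 clk=0 w2=1 w1=0
t16.Δ0 w0=1 w3=1 clk=0 w2=1 w1=0
t16.Δ1 w0=1 w3=1 clk=1 w2=1 w1=0
t16.Δ2 w0=1 w3=1 clk=1 w2=0 w1=0
t16.Δ3 w0=0 w3=1 clk=1 w2=0 w1=0
t16.Δ4 w0=0 w3=0 clk=1 w2=0 w1=0
t17.Δ0 w0=0 w3=0 clk=1 w2=0 w1=0
t17.Δ1 w0=0 w3=0 clk=0 w2=0 w1=0
t18.Δ0 w0=0 w3=0 clk=0 w2=0 w1=0
t18.Δ1 w0=0 w3=0 clk=1 w2=0 w1=0
t18.Δ2 w0=0 w3=0 clk=1 w2=1 w1=0
t18.Δ3 w0=1 w3=0 clk=1 w2=1 w1=0
t18.Δ4 w0=1 w3=1 clk=1 w2=1 w1=0
t19.Δ0 w0=1 w3=1 clk=1 w2=1 w1=0
t19.Δ1 w0=1 w3=1 clk=0 w2=1 w1=0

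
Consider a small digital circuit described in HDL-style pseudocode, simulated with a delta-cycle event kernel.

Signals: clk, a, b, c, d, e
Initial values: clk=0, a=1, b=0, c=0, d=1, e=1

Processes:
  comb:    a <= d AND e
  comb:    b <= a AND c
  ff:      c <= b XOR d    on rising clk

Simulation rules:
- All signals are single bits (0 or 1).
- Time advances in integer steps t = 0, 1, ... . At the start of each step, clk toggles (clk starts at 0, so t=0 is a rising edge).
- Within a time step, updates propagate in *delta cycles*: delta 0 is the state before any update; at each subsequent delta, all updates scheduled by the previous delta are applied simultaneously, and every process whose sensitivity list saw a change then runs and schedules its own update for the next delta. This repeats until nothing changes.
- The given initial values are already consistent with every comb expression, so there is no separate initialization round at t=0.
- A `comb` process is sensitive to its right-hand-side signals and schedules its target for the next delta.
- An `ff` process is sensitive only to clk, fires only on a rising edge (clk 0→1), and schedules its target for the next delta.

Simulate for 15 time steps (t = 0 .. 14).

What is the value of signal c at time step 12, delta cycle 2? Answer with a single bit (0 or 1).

t=0 Δ0: b=0 e=1 clk=0 d=1 a=1 c=0
  Δ1: clk:0→1
  Δ2: c:0→1
  Δ3: b:0→1
  (3Δ to stable)
t=1 Δ0: b=1 e=1 clk=1 d=1 a=1 c=1
  Δ1: clk:1→0
  (1Δ to stable)
t=2 Δ0: b=1 e=1 clk=0 d=1 a=1 c=1
  Δ1: clk:0→1
  Δ2: c:1→0
  Δ3: b:1→0
  (3Δ to stable)
t=3 Δ0: b=0 e=1 clk=1 d=1 a=1 c=0
  Δ1: clk:1→0
  (1Δ to stable)
t=4 Δ0: b=0 e=1 clk=0 d=1 a=1 c=0
  Δ1: clk:0→1
  Δ2: c:0→1
  Δ3: b:0→1
  (3Δ to stable)
t=5 Δ0: b=1 e=1 clk=1 d=1 a=1 c=1
  Δ1: clk:1→0
  (1Δ to stable)
t=6 Δ0: b=1 e=1 clk=0 d=1 a=1 c=1
  Δ1: clk:0→1
  Δ2: c:1→0
  Δ3: b:1→0
  (3Δ to stable)
t=7 Δ0: b=0 e=1 clk=1 d=1 a=1 c=0
  Δ1: clk:1→0
  (1Δ to stable)
t=8 Δ0: b=0 e=1 clk=0 d=1 a=1 c=0
  Δ1: clk:0→1
  Δ2: c:0→1
  Δ3: b:0→1
  (3Δ to stable)
t=9 Δ0: b=1 e=1 clk=1 d=1 a=1 c=1
  Δ1: clk:1→0
  (1Δ to stable)
t=10 Δ0: b=1 e=1 clk=0 d=1 a=1 c=1
  Δ1: clk:0→1
  Δ2: c:1→0
  Δ3: b:1→0
  (3Δ to stable)
t=11 Δ0: b=0 e=1 clk=1 d=1 a=1 c=0
  Δ1: clk:1→0
  (1Δ to stable)
t=12 Δ0: b=0 e=1 clk=0 d=1 a=1 c=0
  Δ1: clk:0→1
  Δ2: c:0→1
  Δ3: b:0→1
  (3Δ to stable)
t=13 Δ0: b=1 e=1 clk=1 d=1 a=1 c=1
  Δ1: clk:1→0
  (1Δ to stable)
t=14 Δ0: b=1 e=1 clk=0 d=1 a=1 c=1
  Δ1: clk:0→1
  Δ2: c:1→0
  Δ3: b:1→0
  (3Δ to stable)

1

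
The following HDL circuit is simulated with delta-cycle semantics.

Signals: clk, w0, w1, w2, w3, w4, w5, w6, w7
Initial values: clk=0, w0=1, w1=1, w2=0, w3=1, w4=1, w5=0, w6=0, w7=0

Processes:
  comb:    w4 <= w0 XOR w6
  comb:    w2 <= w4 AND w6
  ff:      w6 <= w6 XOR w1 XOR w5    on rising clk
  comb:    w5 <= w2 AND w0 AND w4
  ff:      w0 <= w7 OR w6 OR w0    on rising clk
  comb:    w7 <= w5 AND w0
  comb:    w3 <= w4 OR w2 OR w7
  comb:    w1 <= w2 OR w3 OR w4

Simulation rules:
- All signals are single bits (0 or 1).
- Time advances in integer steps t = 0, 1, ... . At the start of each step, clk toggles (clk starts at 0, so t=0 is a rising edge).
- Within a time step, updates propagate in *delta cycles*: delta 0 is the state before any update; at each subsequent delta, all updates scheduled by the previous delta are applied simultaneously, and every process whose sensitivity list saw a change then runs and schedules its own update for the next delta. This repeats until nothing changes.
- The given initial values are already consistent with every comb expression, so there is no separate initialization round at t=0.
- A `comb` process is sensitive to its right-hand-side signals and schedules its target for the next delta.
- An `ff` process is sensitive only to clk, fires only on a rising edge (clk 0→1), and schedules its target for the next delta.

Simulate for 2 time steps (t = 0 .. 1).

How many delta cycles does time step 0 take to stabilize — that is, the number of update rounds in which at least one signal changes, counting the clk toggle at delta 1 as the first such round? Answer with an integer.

6

t0.Δ0 w7=0 w2=0 w5=0 clk=0 w0=1 w1=1 w6=0 w3=1 w4=1
t0.Δ1 w7=0 w2=0 w5=0 clk=1 w0=1 w1=1 w6=0 w3=1 w4=1
t0.Δ2 w7=0 w2=0 w5=0 clk=1 w0=1 w1=1 w6=1 w3=1 w4=1
t0.Δ3 w7=0 w2=1 w5=0 clk=1 w0=1 w1=1 w6=1 w3=1 w4=0
t0.Δ4 w7=0 w2=0 w5=0 clk=1 w0=1 w1=1 w6=1 w3=1 w4=0
t0.Δ5 w7=0 w2=0 w5=0 clk=1 w0=1 w1=1 w6=1 w3=0 w4=0
t0.Δ6 w7=0 w2=0 w5=0 clk=1 w0=1 w1=0 w6=1 w3=0 w4=0
t1.Δ0 w7=0 w2=0 w5=0 clk=1 w0=1 w1=0 w6=1 w3=0 w4=0
t1.Δ1 w7=0 w2=0 w5=0 clk=0 w0=1 w1=0 w6=1 w3=0 w4=0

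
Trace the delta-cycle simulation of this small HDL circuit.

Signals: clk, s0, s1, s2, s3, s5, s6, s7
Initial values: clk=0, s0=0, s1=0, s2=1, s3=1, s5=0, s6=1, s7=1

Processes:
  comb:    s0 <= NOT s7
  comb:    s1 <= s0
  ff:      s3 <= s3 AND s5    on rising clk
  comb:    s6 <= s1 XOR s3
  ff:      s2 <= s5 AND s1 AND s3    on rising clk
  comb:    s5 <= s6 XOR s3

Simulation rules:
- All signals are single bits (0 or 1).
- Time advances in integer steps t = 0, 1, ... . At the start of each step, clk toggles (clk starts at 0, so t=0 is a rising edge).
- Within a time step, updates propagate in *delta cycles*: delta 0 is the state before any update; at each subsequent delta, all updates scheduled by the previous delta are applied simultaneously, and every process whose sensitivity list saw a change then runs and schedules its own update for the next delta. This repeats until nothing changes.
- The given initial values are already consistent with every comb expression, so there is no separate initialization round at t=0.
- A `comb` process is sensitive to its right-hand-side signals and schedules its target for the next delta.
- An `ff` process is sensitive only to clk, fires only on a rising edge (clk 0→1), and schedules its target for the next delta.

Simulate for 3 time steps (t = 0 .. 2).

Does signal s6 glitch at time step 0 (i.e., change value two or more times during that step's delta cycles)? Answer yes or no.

no

[bits: s1,s7,clk,s5,s2,s0,s6,s3]
t=0: Δ0=01001011 Δ1=01101011 Δ2=01100010 Δ3=01110000 Δ4=01100000 | 4Δ
t=1: Δ0=01100000 Δ1=01000000 | 1Δ
t=2: Δ0=01000000 Δ1=01100000 | 1Δ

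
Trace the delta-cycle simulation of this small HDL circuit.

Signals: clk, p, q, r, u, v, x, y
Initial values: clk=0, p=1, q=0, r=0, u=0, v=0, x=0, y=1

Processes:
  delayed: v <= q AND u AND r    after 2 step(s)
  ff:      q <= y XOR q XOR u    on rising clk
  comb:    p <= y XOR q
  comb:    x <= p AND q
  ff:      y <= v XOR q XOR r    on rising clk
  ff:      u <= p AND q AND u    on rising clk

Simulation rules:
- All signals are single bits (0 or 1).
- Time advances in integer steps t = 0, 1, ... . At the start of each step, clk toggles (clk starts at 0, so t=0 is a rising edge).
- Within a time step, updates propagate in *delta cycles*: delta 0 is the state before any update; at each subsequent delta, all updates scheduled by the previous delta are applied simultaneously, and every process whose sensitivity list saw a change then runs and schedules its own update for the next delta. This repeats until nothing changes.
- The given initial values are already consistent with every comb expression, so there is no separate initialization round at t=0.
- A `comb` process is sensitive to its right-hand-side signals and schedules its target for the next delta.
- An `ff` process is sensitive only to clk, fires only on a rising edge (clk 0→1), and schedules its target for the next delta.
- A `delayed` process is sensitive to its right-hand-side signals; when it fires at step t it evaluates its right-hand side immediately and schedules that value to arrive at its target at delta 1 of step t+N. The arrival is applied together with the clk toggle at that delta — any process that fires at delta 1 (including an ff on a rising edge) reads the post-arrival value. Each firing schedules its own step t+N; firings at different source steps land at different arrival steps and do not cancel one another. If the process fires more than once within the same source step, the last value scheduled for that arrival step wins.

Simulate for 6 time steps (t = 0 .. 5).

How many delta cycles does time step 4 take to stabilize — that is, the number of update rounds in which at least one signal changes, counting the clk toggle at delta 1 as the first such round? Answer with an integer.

t0.Δ0 y=1 q=0 p=1 u=0 v=0 r=0 x=0 clk=0
t0.Δ1 y=1 q=0 p=1 u=0 v=0 r=0 x=0 clk=1
t0.Δ2 y=0 q=1 p=1 u=0 v=0 r=0 x=0 clk=1
t0.Δ3 y=0 q=1 p=1 u=0 v=0 r=0 x=1 clk=1
t1.Δ0 y=0 q=1 p=1 u=0 v=0 r=0 x=1 clk=1
t1.Δ1 y=0 q=1 p=1 u=0 v=0 r=0 x=1 clk=0
t2.Δ0 y=0 q=1 p=1 u=0 v=0 r=0 x=1 clk=0
t2.Δ1 y=0 q=1 p=1 u=0 v=0 r=0 x=1 clk=1
t2.Δ2 y=1 q=1 p=1 u=0 v=0 r=0 x=1 clk=1
t2.Δ3 y=1 q=1 p=0 u=0 v=0 r=0 x=1 clk=1
t2.Δ4 y=1 q=1 p=0 u=0 v=0 r=0 x=0 clk=1
t3.Δ0 y=1 q=1 p=0 u=0 v=0 r=0 x=0 clk=1
t3.Δ1 y=1 q=1 p=0 u=0 v=0 r=0 x=0 clk=0
t4.Δ0 y=1 q=1 p=0 u=0 v=0 r=0 x=0 clk=0
t4.Δ1 y=1 q=1 p=0 u=0 v=0 r=0 x=0 clk=1
t4.Δ2 y=1 q=0 p=0 u=0 v=0 r=0 x=0 clk=1
t4.Δ3 y=1 q=0 p=1 u=0 v=0 r=0 x=0 clk=1
t5.Δ0 y=1 q=0 p=1 u=0 v=0 r=0 x=0 clk=1
t5.Δ1 y=1 q=0 p=1 u=0 v=0 r=0 x=0 clk=0

3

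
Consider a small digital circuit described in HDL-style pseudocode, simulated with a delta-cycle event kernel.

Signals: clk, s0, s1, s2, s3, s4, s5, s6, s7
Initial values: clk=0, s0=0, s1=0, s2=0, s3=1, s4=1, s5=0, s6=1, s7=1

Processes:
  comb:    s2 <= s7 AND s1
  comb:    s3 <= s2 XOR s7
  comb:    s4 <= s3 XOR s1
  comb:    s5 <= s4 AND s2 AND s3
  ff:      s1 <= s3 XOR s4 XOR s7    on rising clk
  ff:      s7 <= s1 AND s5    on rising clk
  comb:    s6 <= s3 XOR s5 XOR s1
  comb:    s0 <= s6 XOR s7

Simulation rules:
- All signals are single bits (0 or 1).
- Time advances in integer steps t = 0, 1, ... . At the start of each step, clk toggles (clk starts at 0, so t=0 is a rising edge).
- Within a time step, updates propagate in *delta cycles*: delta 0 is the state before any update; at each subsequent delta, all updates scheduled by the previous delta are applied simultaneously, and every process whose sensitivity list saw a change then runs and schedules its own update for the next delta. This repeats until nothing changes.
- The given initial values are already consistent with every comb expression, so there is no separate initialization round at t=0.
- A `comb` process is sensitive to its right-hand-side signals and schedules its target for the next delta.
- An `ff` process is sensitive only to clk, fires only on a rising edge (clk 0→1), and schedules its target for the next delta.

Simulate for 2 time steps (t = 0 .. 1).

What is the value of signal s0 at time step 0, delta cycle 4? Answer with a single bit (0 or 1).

0

t0.Δ0 s7=1 s0=0 s2=0 s6=1 clk=0 s4=1 s3=1 s5=0 s1=0
t0.Δ1 s7=1 s0=0 s2=0 s6=1 clk=1 s4=1 s3=1 s5=0 s1=0
t0.Δ2 s7=0 s0=0 s2=0 s6=1 clk=1 s4=1 s3=1 s5=0 s1=1
t0.Δ3 s7=0 s0=1 s2=0 s6=0 clk=1 s4=0 s3=0 s5=0 s1=1
t0.Δ4 s7=0 s0=0 s2=0 s6=1 clk=1 s4=1 s3=0 s5=0 s1=1
t0.Δ5 s7=0 s0=1 s2=0 s6=1 clk=1 s4=1 s3=0 s5=0 s1=1
t1.Δ0 s7=0 s0=1 s2=0 s6=1 clk=1 s4=1 s3=0 s5=0 s1=1
t1.Δ1 s7=0 s0=1 s2=0 s6=1 clk=0 s4=1 s3=0 s5=0 s1=1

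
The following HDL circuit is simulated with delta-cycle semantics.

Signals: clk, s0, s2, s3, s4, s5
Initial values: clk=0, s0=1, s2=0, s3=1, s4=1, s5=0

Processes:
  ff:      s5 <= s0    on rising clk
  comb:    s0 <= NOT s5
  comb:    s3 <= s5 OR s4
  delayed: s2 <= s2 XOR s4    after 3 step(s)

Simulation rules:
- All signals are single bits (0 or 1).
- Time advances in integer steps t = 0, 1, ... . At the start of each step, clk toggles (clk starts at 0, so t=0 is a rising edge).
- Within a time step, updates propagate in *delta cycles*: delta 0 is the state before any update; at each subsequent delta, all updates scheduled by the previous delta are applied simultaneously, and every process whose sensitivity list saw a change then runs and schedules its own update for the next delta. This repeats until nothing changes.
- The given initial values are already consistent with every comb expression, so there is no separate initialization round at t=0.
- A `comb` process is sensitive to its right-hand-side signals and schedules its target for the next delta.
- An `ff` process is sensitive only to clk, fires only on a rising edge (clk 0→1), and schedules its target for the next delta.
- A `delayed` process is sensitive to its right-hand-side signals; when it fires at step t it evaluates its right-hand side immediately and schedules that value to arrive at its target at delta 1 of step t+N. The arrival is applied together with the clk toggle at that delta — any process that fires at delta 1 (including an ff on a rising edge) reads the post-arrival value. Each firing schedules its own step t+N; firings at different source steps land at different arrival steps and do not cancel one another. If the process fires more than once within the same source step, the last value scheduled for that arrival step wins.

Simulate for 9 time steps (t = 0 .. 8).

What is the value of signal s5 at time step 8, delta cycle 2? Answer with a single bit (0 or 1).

1

t=0 Δ0: clk=0 s3=1 s5=0 s4=1 s0=1 s2=0
  Δ1: clk:0→1
  Δ2: s5:0→1
  Δ3: s0:1→0
  (3Δ to stable)
t=1 Δ0: clk=1 s3=1 s5=1 s4=1 s0=0 s2=0
  Δ1: clk:1→0
  (1Δ to stable)
t=2 Δ0: clk=0 s3=1 s5=1 s4=1 s0=0 s2=0
  Δ1: clk:0→1
  Δ2: s5:1→0
  Δ3: s0:0→1
  (3Δ to stable)
t=3 Δ0: clk=1 s3=1 s5=0 s4=1 s0=1 s2=0
  Δ1: clk:1→0
  (1Δ to stable)
t=4 Δ0: clk=0 s3=1 s5=0 s4=1 s0=1 s2=0
  Δ1: clk:0→1
  Δ2: s5:0→1
  Δ3: s0:1→0
  (3Δ to stable)
t=5 Δ0: clk=1 s3=1 s5=1 s4=1 s0=0 s2=0
  Δ1: clk:1→0
  (1Δ to stable)
t=6 Δ0: clk=0 s3=1 s5=1 s4=1 s0=0 s2=0
  Δ1: clk:0→1
  Δ2: s5:1→0
  Δ3: s0:0→1
  (3Δ to stable)
t=7 Δ0: clk=1 s3=1 s5=0 s4=1 s0=1 s2=0
  Δ1: clk:1→0
  (1Δ to stable)
t=8 Δ0: clk=0 s3=1 s5=0 s4=1 s0=1 s2=0
  Δ1: clk:0→1
  Δ2: s5:0→1
  Δ3: s0:1→0
  (3Δ to stable)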